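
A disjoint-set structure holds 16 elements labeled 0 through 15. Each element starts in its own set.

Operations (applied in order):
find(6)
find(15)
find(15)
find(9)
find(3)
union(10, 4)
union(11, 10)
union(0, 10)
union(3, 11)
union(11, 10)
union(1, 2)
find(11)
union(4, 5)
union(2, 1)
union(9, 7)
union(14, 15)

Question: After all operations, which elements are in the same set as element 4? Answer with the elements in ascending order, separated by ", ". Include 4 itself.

Answer: 0, 3, 4, 5, 10, 11

Derivation:
Step 1: find(6) -> no change; set of 6 is {6}
Step 2: find(15) -> no change; set of 15 is {15}
Step 3: find(15) -> no change; set of 15 is {15}
Step 4: find(9) -> no change; set of 9 is {9}
Step 5: find(3) -> no change; set of 3 is {3}
Step 6: union(10, 4) -> merged; set of 10 now {4, 10}
Step 7: union(11, 10) -> merged; set of 11 now {4, 10, 11}
Step 8: union(0, 10) -> merged; set of 0 now {0, 4, 10, 11}
Step 9: union(3, 11) -> merged; set of 3 now {0, 3, 4, 10, 11}
Step 10: union(11, 10) -> already same set; set of 11 now {0, 3, 4, 10, 11}
Step 11: union(1, 2) -> merged; set of 1 now {1, 2}
Step 12: find(11) -> no change; set of 11 is {0, 3, 4, 10, 11}
Step 13: union(4, 5) -> merged; set of 4 now {0, 3, 4, 5, 10, 11}
Step 14: union(2, 1) -> already same set; set of 2 now {1, 2}
Step 15: union(9, 7) -> merged; set of 9 now {7, 9}
Step 16: union(14, 15) -> merged; set of 14 now {14, 15}
Component of 4: {0, 3, 4, 5, 10, 11}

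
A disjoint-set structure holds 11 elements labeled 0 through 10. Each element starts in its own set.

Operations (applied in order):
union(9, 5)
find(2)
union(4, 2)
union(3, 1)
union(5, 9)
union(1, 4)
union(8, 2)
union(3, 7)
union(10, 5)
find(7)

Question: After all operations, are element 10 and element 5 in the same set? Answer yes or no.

Answer: yes

Derivation:
Step 1: union(9, 5) -> merged; set of 9 now {5, 9}
Step 2: find(2) -> no change; set of 2 is {2}
Step 3: union(4, 2) -> merged; set of 4 now {2, 4}
Step 4: union(3, 1) -> merged; set of 3 now {1, 3}
Step 5: union(5, 9) -> already same set; set of 5 now {5, 9}
Step 6: union(1, 4) -> merged; set of 1 now {1, 2, 3, 4}
Step 7: union(8, 2) -> merged; set of 8 now {1, 2, 3, 4, 8}
Step 8: union(3, 7) -> merged; set of 3 now {1, 2, 3, 4, 7, 8}
Step 9: union(10, 5) -> merged; set of 10 now {5, 9, 10}
Step 10: find(7) -> no change; set of 7 is {1, 2, 3, 4, 7, 8}
Set of 10: {5, 9, 10}; 5 is a member.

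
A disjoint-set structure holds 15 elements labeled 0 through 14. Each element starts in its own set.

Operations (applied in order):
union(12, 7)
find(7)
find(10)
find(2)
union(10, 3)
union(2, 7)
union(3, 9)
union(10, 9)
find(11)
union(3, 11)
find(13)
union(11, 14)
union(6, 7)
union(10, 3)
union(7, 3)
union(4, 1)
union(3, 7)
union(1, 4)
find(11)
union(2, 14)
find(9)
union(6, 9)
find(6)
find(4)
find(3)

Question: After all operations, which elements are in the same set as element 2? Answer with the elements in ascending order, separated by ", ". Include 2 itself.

Step 1: union(12, 7) -> merged; set of 12 now {7, 12}
Step 2: find(7) -> no change; set of 7 is {7, 12}
Step 3: find(10) -> no change; set of 10 is {10}
Step 4: find(2) -> no change; set of 2 is {2}
Step 5: union(10, 3) -> merged; set of 10 now {3, 10}
Step 6: union(2, 7) -> merged; set of 2 now {2, 7, 12}
Step 7: union(3, 9) -> merged; set of 3 now {3, 9, 10}
Step 8: union(10, 9) -> already same set; set of 10 now {3, 9, 10}
Step 9: find(11) -> no change; set of 11 is {11}
Step 10: union(3, 11) -> merged; set of 3 now {3, 9, 10, 11}
Step 11: find(13) -> no change; set of 13 is {13}
Step 12: union(11, 14) -> merged; set of 11 now {3, 9, 10, 11, 14}
Step 13: union(6, 7) -> merged; set of 6 now {2, 6, 7, 12}
Step 14: union(10, 3) -> already same set; set of 10 now {3, 9, 10, 11, 14}
Step 15: union(7, 3) -> merged; set of 7 now {2, 3, 6, 7, 9, 10, 11, 12, 14}
Step 16: union(4, 1) -> merged; set of 4 now {1, 4}
Step 17: union(3, 7) -> already same set; set of 3 now {2, 3, 6, 7, 9, 10, 11, 12, 14}
Step 18: union(1, 4) -> already same set; set of 1 now {1, 4}
Step 19: find(11) -> no change; set of 11 is {2, 3, 6, 7, 9, 10, 11, 12, 14}
Step 20: union(2, 14) -> already same set; set of 2 now {2, 3, 6, 7, 9, 10, 11, 12, 14}
Step 21: find(9) -> no change; set of 9 is {2, 3, 6, 7, 9, 10, 11, 12, 14}
Step 22: union(6, 9) -> already same set; set of 6 now {2, 3, 6, 7, 9, 10, 11, 12, 14}
Step 23: find(6) -> no change; set of 6 is {2, 3, 6, 7, 9, 10, 11, 12, 14}
Step 24: find(4) -> no change; set of 4 is {1, 4}
Step 25: find(3) -> no change; set of 3 is {2, 3, 6, 7, 9, 10, 11, 12, 14}
Component of 2: {2, 3, 6, 7, 9, 10, 11, 12, 14}

Answer: 2, 3, 6, 7, 9, 10, 11, 12, 14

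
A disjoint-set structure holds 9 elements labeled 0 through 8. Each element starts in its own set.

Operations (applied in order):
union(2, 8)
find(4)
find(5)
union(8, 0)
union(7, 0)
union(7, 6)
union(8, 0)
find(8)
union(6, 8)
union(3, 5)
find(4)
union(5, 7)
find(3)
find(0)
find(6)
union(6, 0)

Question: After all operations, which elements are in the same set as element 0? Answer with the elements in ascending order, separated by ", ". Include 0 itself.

Step 1: union(2, 8) -> merged; set of 2 now {2, 8}
Step 2: find(4) -> no change; set of 4 is {4}
Step 3: find(5) -> no change; set of 5 is {5}
Step 4: union(8, 0) -> merged; set of 8 now {0, 2, 8}
Step 5: union(7, 0) -> merged; set of 7 now {0, 2, 7, 8}
Step 6: union(7, 6) -> merged; set of 7 now {0, 2, 6, 7, 8}
Step 7: union(8, 0) -> already same set; set of 8 now {0, 2, 6, 7, 8}
Step 8: find(8) -> no change; set of 8 is {0, 2, 6, 7, 8}
Step 9: union(6, 8) -> already same set; set of 6 now {0, 2, 6, 7, 8}
Step 10: union(3, 5) -> merged; set of 3 now {3, 5}
Step 11: find(4) -> no change; set of 4 is {4}
Step 12: union(5, 7) -> merged; set of 5 now {0, 2, 3, 5, 6, 7, 8}
Step 13: find(3) -> no change; set of 3 is {0, 2, 3, 5, 6, 7, 8}
Step 14: find(0) -> no change; set of 0 is {0, 2, 3, 5, 6, 7, 8}
Step 15: find(6) -> no change; set of 6 is {0, 2, 3, 5, 6, 7, 8}
Step 16: union(6, 0) -> already same set; set of 6 now {0, 2, 3, 5, 6, 7, 8}
Component of 0: {0, 2, 3, 5, 6, 7, 8}

Answer: 0, 2, 3, 5, 6, 7, 8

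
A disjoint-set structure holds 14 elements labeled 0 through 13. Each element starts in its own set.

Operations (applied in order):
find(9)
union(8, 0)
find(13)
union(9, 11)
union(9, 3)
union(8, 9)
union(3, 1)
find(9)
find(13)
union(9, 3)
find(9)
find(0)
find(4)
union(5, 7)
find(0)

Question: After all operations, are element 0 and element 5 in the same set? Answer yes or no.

Step 1: find(9) -> no change; set of 9 is {9}
Step 2: union(8, 0) -> merged; set of 8 now {0, 8}
Step 3: find(13) -> no change; set of 13 is {13}
Step 4: union(9, 11) -> merged; set of 9 now {9, 11}
Step 5: union(9, 3) -> merged; set of 9 now {3, 9, 11}
Step 6: union(8, 9) -> merged; set of 8 now {0, 3, 8, 9, 11}
Step 7: union(3, 1) -> merged; set of 3 now {0, 1, 3, 8, 9, 11}
Step 8: find(9) -> no change; set of 9 is {0, 1, 3, 8, 9, 11}
Step 9: find(13) -> no change; set of 13 is {13}
Step 10: union(9, 3) -> already same set; set of 9 now {0, 1, 3, 8, 9, 11}
Step 11: find(9) -> no change; set of 9 is {0, 1, 3, 8, 9, 11}
Step 12: find(0) -> no change; set of 0 is {0, 1, 3, 8, 9, 11}
Step 13: find(4) -> no change; set of 4 is {4}
Step 14: union(5, 7) -> merged; set of 5 now {5, 7}
Step 15: find(0) -> no change; set of 0 is {0, 1, 3, 8, 9, 11}
Set of 0: {0, 1, 3, 8, 9, 11}; 5 is not a member.

Answer: no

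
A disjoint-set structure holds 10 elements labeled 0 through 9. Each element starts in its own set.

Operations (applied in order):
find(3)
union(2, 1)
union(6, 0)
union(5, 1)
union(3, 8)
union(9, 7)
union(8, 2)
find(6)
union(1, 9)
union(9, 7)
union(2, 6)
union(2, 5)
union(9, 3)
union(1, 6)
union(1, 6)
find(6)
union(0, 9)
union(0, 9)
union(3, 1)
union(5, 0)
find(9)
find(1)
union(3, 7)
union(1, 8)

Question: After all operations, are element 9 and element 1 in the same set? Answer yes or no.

Step 1: find(3) -> no change; set of 3 is {3}
Step 2: union(2, 1) -> merged; set of 2 now {1, 2}
Step 3: union(6, 0) -> merged; set of 6 now {0, 6}
Step 4: union(5, 1) -> merged; set of 5 now {1, 2, 5}
Step 5: union(3, 8) -> merged; set of 3 now {3, 8}
Step 6: union(9, 7) -> merged; set of 9 now {7, 9}
Step 7: union(8, 2) -> merged; set of 8 now {1, 2, 3, 5, 8}
Step 8: find(6) -> no change; set of 6 is {0, 6}
Step 9: union(1, 9) -> merged; set of 1 now {1, 2, 3, 5, 7, 8, 9}
Step 10: union(9, 7) -> already same set; set of 9 now {1, 2, 3, 5, 7, 8, 9}
Step 11: union(2, 6) -> merged; set of 2 now {0, 1, 2, 3, 5, 6, 7, 8, 9}
Step 12: union(2, 5) -> already same set; set of 2 now {0, 1, 2, 3, 5, 6, 7, 8, 9}
Step 13: union(9, 3) -> already same set; set of 9 now {0, 1, 2, 3, 5, 6, 7, 8, 9}
Step 14: union(1, 6) -> already same set; set of 1 now {0, 1, 2, 3, 5, 6, 7, 8, 9}
Step 15: union(1, 6) -> already same set; set of 1 now {0, 1, 2, 3, 5, 6, 7, 8, 9}
Step 16: find(6) -> no change; set of 6 is {0, 1, 2, 3, 5, 6, 7, 8, 9}
Step 17: union(0, 9) -> already same set; set of 0 now {0, 1, 2, 3, 5, 6, 7, 8, 9}
Step 18: union(0, 9) -> already same set; set of 0 now {0, 1, 2, 3, 5, 6, 7, 8, 9}
Step 19: union(3, 1) -> already same set; set of 3 now {0, 1, 2, 3, 5, 6, 7, 8, 9}
Step 20: union(5, 0) -> already same set; set of 5 now {0, 1, 2, 3, 5, 6, 7, 8, 9}
Step 21: find(9) -> no change; set of 9 is {0, 1, 2, 3, 5, 6, 7, 8, 9}
Step 22: find(1) -> no change; set of 1 is {0, 1, 2, 3, 5, 6, 7, 8, 9}
Step 23: union(3, 7) -> already same set; set of 3 now {0, 1, 2, 3, 5, 6, 7, 8, 9}
Step 24: union(1, 8) -> already same set; set of 1 now {0, 1, 2, 3, 5, 6, 7, 8, 9}
Set of 9: {0, 1, 2, 3, 5, 6, 7, 8, 9}; 1 is a member.

Answer: yes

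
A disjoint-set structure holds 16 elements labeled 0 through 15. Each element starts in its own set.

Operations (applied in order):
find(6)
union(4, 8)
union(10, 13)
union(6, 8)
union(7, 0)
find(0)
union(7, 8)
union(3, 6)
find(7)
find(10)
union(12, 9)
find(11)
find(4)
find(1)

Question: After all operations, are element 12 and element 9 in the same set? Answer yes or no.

Step 1: find(6) -> no change; set of 6 is {6}
Step 2: union(4, 8) -> merged; set of 4 now {4, 8}
Step 3: union(10, 13) -> merged; set of 10 now {10, 13}
Step 4: union(6, 8) -> merged; set of 6 now {4, 6, 8}
Step 5: union(7, 0) -> merged; set of 7 now {0, 7}
Step 6: find(0) -> no change; set of 0 is {0, 7}
Step 7: union(7, 8) -> merged; set of 7 now {0, 4, 6, 7, 8}
Step 8: union(3, 6) -> merged; set of 3 now {0, 3, 4, 6, 7, 8}
Step 9: find(7) -> no change; set of 7 is {0, 3, 4, 6, 7, 8}
Step 10: find(10) -> no change; set of 10 is {10, 13}
Step 11: union(12, 9) -> merged; set of 12 now {9, 12}
Step 12: find(11) -> no change; set of 11 is {11}
Step 13: find(4) -> no change; set of 4 is {0, 3, 4, 6, 7, 8}
Step 14: find(1) -> no change; set of 1 is {1}
Set of 12: {9, 12}; 9 is a member.

Answer: yes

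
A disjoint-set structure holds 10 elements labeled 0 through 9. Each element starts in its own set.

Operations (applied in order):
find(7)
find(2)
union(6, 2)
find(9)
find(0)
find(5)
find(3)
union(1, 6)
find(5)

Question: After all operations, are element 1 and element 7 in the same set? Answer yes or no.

Step 1: find(7) -> no change; set of 7 is {7}
Step 2: find(2) -> no change; set of 2 is {2}
Step 3: union(6, 2) -> merged; set of 6 now {2, 6}
Step 4: find(9) -> no change; set of 9 is {9}
Step 5: find(0) -> no change; set of 0 is {0}
Step 6: find(5) -> no change; set of 5 is {5}
Step 7: find(3) -> no change; set of 3 is {3}
Step 8: union(1, 6) -> merged; set of 1 now {1, 2, 6}
Step 9: find(5) -> no change; set of 5 is {5}
Set of 1: {1, 2, 6}; 7 is not a member.

Answer: no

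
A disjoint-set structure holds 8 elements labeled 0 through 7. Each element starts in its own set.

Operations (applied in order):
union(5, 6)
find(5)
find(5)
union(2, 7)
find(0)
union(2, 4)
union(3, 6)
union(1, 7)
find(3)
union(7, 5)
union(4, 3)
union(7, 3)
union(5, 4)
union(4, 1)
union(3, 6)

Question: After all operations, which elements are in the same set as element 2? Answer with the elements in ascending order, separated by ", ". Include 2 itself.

Step 1: union(5, 6) -> merged; set of 5 now {5, 6}
Step 2: find(5) -> no change; set of 5 is {5, 6}
Step 3: find(5) -> no change; set of 5 is {5, 6}
Step 4: union(2, 7) -> merged; set of 2 now {2, 7}
Step 5: find(0) -> no change; set of 0 is {0}
Step 6: union(2, 4) -> merged; set of 2 now {2, 4, 7}
Step 7: union(3, 6) -> merged; set of 3 now {3, 5, 6}
Step 8: union(1, 7) -> merged; set of 1 now {1, 2, 4, 7}
Step 9: find(3) -> no change; set of 3 is {3, 5, 6}
Step 10: union(7, 5) -> merged; set of 7 now {1, 2, 3, 4, 5, 6, 7}
Step 11: union(4, 3) -> already same set; set of 4 now {1, 2, 3, 4, 5, 6, 7}
Step 12: union(7, 3) -> already same set; set of 7 now {1, 2, 3, 4, 5, 6, 7}
Step 13: union(5, 4) -> already same set; set of 5 now {1, 2, 3, 4, 5, 6, 7}
Step 14: union(4, 1) -> already same set; set of 4 now {1, 2, 3, 4, 5, 6, 7}
Step 15: union(3, 6) -> already same set; set of 3 now {1, 2, 3, 4, 5, 6, 7}
Component of 2: {1, 2, 3, 4, 5, 6, 7}

Answer: 1, 2, 3, 4, 5, 6, 7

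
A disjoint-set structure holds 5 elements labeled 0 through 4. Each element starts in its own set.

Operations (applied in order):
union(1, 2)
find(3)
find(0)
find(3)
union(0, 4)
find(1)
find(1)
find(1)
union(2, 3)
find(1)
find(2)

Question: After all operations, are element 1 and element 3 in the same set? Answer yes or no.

Step 1: union(1, 2) -> merged; set of 1 now {1, 2}
Step 2: find(3) -> no change; set of 3 is {3}
Step 3: find(0) -> no change; set of 0 is {0}
Step 4: find(3) -> no change; set of 3 is {3}
Step 5: union(0, 4) -> merged; set of 0 now {0, 4}
Step 6: find(1) -> no change; set of 1 is {1, 2}
Step 7: find(1) -> no change; set of 1 is {1, 2}
Step 8: find(1) -> no change; set of 1 is {1, 2}
Step 9: union(2, 3) -> merged; set of 2 now {1, 2, 3}
Step 10: find(1) -> no change; set of 1 is {1, 2, 3}
Step 11: find(2) -> no change; set of 2 is {1, 2, 3}
Set of 1: {1, 2, 3}; 3 is a member.

Answer: yes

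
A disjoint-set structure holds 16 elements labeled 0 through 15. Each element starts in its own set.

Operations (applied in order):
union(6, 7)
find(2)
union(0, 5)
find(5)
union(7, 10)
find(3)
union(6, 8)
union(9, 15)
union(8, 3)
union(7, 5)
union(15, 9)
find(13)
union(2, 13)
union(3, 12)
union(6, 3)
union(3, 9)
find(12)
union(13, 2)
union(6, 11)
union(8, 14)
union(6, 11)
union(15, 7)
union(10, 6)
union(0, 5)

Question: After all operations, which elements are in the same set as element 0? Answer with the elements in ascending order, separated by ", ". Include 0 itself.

Answer: 0, 3, 5, 6, 7, 8, 9, 10, 11, 12, 14, 15

Derivation:
Step 1: union(6, 7) -> merged; set of 6 now {6, 7}
Step 2: find(2) -> no change; set of 2 is {2}
Step 3: union(0, 5) -> merged; set of 0 now {0, 5}
Step 4: find(5) -> no change; set of 5 is {0, 5}
Step 5: union(7, 10) -> merged; set of 7 now {6, 7, 10}
Step 6: find(3) -> no change; set of 3 is {3}
Step 7: union(6, 8) -> merged; set of 6 now {6, 7, 8, 10}
Step 8: union(9, 15) -> merged; set of 9 now {9, 15}
Step 9: union(8, 3) -> merged; set of 8 now {3, 6, 7, 8, 10}
Step 10: union(7, 5) -> merged; set of 7 now {0, 3, 5, 6, 7, 8, 10}
Step 11: union(15, 9) -> already same set; set of 15 now {9, 15}
Step 12: find(13) -> no change; set of 13 is {13}
Step 13: union(2, 13) -> merged; set of 2 now {2, 13}
Step 14: union(3, 12) -> merged; set of 3 now {0, 3, 5, 6, 7, 8, 10, 12}
Step 15: union(6, 3) -> already same set; set of 6 now {0, 3, 5, 6, 7, 8, 10, 12}
Step 16: union(3, 9) -> merged; set of 3 now {0, 3, 5, 6, 7, 8, 9, 10, 12, 15}
Step 17: find(12) -> no change; set of 12 is {0, 3, 5, 6, 7, 8, 9, 10, 12, 15}
Step 18: union(13, 2) -> already same set; set of 13 now {2, 13}
Step 19: union(6, 11) -> merged; set of 6 now {0, 3, 5, 6, 7, 8, 9, 10, 11, 12, 15}
Step 20: union(8, 14) -> merged; set of 8 now {0, 3, 5, 6, 7, 8, 9, 10, 11, 12, 14, 15}
Step 21: union(6, 11) -> already same set; set of 6 now {0, 3, 5, 6, 7, 8, 9, 10, 11, 12, 14, 15}
Step 22: union(15, 7) -> already same set; set of 15 now {0, 3, 5, 6, 7, 8, 9, 10, 11, 12, 14, 15}
Step 23: union(10, 6) -> already same set; set of 10 now {0, 3, 5, 6, 7, 8, 9, 10, 11, 12, 14, 15}
Step 24: union(0, 5) -> already same set; set of 0 now {0, 3, 5, 6, 7, 8, 9, 10, 11, 12, 14, 15}
Component of 0: {0, 3, 5, 6, 7, 8, 9, 10, 11, 12, 14, 15}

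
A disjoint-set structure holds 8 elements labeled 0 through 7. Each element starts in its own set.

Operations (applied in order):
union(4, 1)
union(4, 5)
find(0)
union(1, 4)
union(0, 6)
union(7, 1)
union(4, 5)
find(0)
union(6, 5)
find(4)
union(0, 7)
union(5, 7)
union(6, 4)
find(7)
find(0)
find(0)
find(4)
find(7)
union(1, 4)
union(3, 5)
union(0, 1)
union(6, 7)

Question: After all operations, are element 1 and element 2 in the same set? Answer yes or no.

Answer: no

Derivation:
Step 1: union(4, 1) -> merged; set of 4 now {1, 4}
Step 2: union(4, 5) -> merged; set of 4 now {1, 4, 5}
Step 3: find(0) -> no change; set of 0 is {0}
Step 4: union(1, 4) -> already same set; set of 1 now {1, 4, 5}
Step 5: union(0, 6) -> merged; set of 0 now {0, 6}
Step 6: union(7, 1) -> merged; set of 7 now {1, 4, 5, 7}
Step 7: union(4, 5) -> already same set; set of 4 now {1, 4, 5, 7}
Step 8: find(0) -> no change; set of 0 is {0, 6}
Step 9: union(6, 5) -> merged; set of 6 now {0, 1, 4, 5, 6, 7}
Step 10: find(4) -> no change; set of 4 is {0, 1, 4, 5, 6, 7}
Step 11: union(0, 7) -> already same set; set of 0 now {0, 1, 4, 5, 6, 7}
Step 12: union(5, 7) -> already same set; set of 5 now {0, 1, 4, 5, 6, 7}
Step 13: union(6, 4) -> already same set; set of 6 now {0, 1, 4, 5, 6, 7}
Step 14: find(7) -> no change; set of 7 is {0, 1, 4, 5, 6, 7}
Step 15: find(0) -> no change; set of 0 is {0, 1, 4, 5, 6, 7}
Step 16: find(0) -> no change; set of 0 is {0, 1, 4, 5, 6, 7}
Step 17: find(4) -> no change; set of 4 is {0, 1, 4, 5, 6, 7}
Step 18: find(7) -> no change; set of 7 is {0, 1, 4, 5, 6, 7}
Step 19: union(1, 4) -> already same set; set of 1 now {0, 1, 4, 5, 6, 7}
Step 20: union(3, 5) -> merged; set of 3 now {0, 1, 3, 4, 5, 6, 7}
Step 21: union(0, 1) -> already same set; set of 0 now {0, 1, 3, 4, 5, 6, 7}
Step 22: union(6, 7) -> already same set; set of 6 now {0, 1, 3, 4, 5, 6, 7}
Set of 1: {0, 1, 3, 4, 5, 6, 7}; 2 is not a member.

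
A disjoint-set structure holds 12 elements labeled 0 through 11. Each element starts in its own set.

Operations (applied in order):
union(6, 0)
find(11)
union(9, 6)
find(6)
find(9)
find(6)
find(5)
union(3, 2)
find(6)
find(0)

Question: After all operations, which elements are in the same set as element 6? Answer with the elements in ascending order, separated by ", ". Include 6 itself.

Step 1: union(6, 0) -> merged; set of 6 now {0, 6}
Step 2: find(11) -> no change; set of 11 is {11}
Step 3: union(9, 6) -> merged; set of 9 now {0, 6, 9}
Step 4: find(6) -> no change; set of 6 is {0, 6, 9}
Step 5: find(9) -> no change; set of 9 is {0, 6, 9}
Step 6: find(6) -> no change; set of 6 is {0, 6, 9}
Step 7: find(5) -> no change; set of 5 is {5}
Step 8: union(3, 2) -> merged; set of 3 now {2, 3}
Step 9: find(6) -> no change; set of 6 is {0, 6, 9}
Step 10: find(0) -> no change; set of 0 is {0, 6, 9}
Component of 6: {0, 6, 9}

Answer: 0, 6, 9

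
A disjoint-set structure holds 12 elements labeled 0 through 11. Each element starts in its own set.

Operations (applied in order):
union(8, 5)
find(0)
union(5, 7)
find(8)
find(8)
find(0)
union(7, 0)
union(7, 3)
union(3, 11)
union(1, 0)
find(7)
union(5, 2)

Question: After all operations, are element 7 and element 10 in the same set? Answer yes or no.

Step 1: union(8, 5) -> merged; set of 8 now {5, 8}
Step 2: find(0) -> no change; set of 0 is {0}
Step 3: union(5, 7) -> merged; set of 5 now {5, 7, 8}
Step 4: find(8) -> no change; set of 8 is {5, 7, 8}
Step 5: find(8) -> no change; set of 8 is {5, 7, 8}
Step 6: find(0) -> no change; set of 0 is {0}
Step 7: union(7, 0) -> merged; set of 7 now {0, 5, 7, 8}
Step 8: union(7, 3) -> merged; set of 7 now {0, 3, 5, 7, 8}
Step 9: union(3, 11) -> merged; set of 3 now {0, 3, 5, 7, 8, 11}
Step 10: union(1, 0) -> merged; set of 1 now {0, 1, 3, 5, 7, 8, 11}
Step 11: find(7) -> no change; set of 7 is {0, 1, 3, 5, 7, 8, 11}
Step 12: union(5, 2) -> merged; set of 5 now {0, 1, 2, 3, 5, 7, 8, 11}
Set of 7: {0, 1, 2, 3, 5, 7, 8, 11}; 10 is not a member.

Answer: no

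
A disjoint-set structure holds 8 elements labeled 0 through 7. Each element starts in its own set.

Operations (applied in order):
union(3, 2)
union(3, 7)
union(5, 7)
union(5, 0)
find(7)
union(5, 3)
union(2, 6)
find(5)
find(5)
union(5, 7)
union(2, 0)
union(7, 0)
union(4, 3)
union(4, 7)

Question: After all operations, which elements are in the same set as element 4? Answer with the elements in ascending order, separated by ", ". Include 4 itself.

Answer: 0, 2, 3, 4, 5, 6, 7

Derivation:
Step 1: union(3, 2) -> merged; set of 3 now {2, 3}
Step 2: union(3, 7) -> merged; set of 3 now {2, 3, 7}
Step 3: union(5, 7) -> merged; set of 5 now {2, 3, 5, 7}
Step 4: union(5, 0) -> merged; set of 5 now {0, 2, 3, 5, 7}
Step 5: find(7) -> no change; set of 7 is {0, 2, 3, 5, 7}
Step 6: union(5, 3) -> already same set; set of 5 now {0, 2, 3, 5, 7}
Step 7: union(2, 6) -> merged; set of 2 now {0, 2, 3, 5, 6, 7}
Step 8: find(5) -> no change; set of 5 is {0, 2, 3, 5, 6, 7}
Step 9: find(5) -> no change; set of 5 is {0, 2, 3, 5, 6, 7}
Step 10: union(5, 7) -> already same set; set of 5 now {0, 2, 3, 5, 6, 7}
Step 11: union(2, 0) -> already same set; set of 2 now {0, 2, 3, 5, 6, 7}
Step 12: union(7, 0) -> already same set; set of 7 now {0, 2, 3, 5, 6, 7}
Step 13: union(4, 3) -> merged; set of 4 now {0, 2, 3, 4, 5, 6, 7}
Step 14: union(4, 7) -> already same set; set of 4 now {0, 2, 3, 4, 5, 6, 7}
Component of 4: {0, 2, 3, 4, 5, 6, 7}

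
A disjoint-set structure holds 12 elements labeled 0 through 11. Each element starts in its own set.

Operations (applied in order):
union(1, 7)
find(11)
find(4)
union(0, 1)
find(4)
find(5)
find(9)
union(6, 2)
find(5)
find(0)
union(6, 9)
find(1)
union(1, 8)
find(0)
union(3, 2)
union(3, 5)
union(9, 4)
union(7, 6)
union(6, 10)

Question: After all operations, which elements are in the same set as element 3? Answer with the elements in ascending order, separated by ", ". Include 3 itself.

Answer: 0, 1, 2, 3, 4, 5, 6, 7, 8, 9, 10

Derivation:
Step 1: union(1, 7) -> merged; set of 1 now {1, 7}
Step 2: find(11) -> no change; set of 11 is {11}
Step 3: find(4) -> no change; set of 4 is {4}
Step 4: union(0, 1) -> merged; set of 0 now {0, 1, 7}
Step 5: find(4) -> no change; set of 4 is {4}
Step 6: find(5) -> no change; set of 5 is {5}
Step 7: find(9) -> no change; set of 9 is {9}
Step 8: union(6, 2) -> merged; set of 6 now {2, 6}
Step 9: find(5) -> no change; set of 5 is {5}
Step 10: find(0) -> no change; set of 0 is {0, 1, 7}
Step 11: union(6, 9) -> merged; set of 6 now {2, 6, 9}
Step 12: find(1) -> no change; set of 1 is {0, 1, 7}
Step 13: union(1, 8) -> merged; set of 1 now {0, 1, 7, 8}
Step 14: find(0) -> no change; set of 0 is {0, 1, 7, 8}
Step 15: union(3, 2) -> merged; set of 3 now {2, 3, 6, 9}
Step 16: union(3, 5) -> merged; set of 3 now {2, 3, 5, 6, 9}
Step 17: union(9, 4) -> merged; set of 9 now {2, 3, 4, 5, 6, 9}
Step 18: union(7, 6) -> merged; set of 7 now {0, 1, 2, 3, 4, 5, 6, 7, 8, 9}
Step 19: union(6, 10) -> merged; set of 6 now {0, 1, 2, 3, 4, 5, 6, 7, 8, 9, 10}
Component of 3: {0, 1, 2, 3, 4, 5, 6, 7, 8, 9, 10}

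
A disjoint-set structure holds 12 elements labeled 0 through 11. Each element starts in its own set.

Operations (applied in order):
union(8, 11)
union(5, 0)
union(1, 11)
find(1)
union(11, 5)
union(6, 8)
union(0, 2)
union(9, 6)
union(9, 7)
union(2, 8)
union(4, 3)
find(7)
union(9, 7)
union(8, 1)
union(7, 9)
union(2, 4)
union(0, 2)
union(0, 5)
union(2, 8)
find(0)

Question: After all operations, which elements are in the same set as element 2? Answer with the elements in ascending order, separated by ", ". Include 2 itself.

Step 1: union(8, 11) -> merged; set of 8 now {8, 11}
Step 2: union(5, 0) -> merged; set of 5 now {0, 5}
Step 3: union(1, 11) -> merged; set of 1 now {1, 8, 11}
Step 4: find(1) -> no change; set of 1 is {1, 8, 11}
Step 5: union(11, 5) -> merged; set of 11 now {0, 1, 5, 8, 11}
Step 6: union(6, 8) -> merged; set of 6 now {0, 1, 5, 6, 8, 11}
Step 7: union(0, 2) -> merged; set of 0 now {0, 1, 2, 5, 6, 8, 11}
Step 8: union(9, 6) -> merged; set of 9 now {0, 1, 2, 5, 6, 8, 9, 11}
Step 9: union(9, 7) -> merged; set of 9 now {0, 1, 2, 5, 6, 7, 8, 9, 11}
Step 10: union(2, 8) -> already same set; set of 2 now {0, 1, 2, 5, 6, 7, 8, 9, 11}
Step 11: union(4, 3) -> merged; set of 4 now {3, 4}
Step 12: find(7) -> no change; set of 7 is {0, 1, 2, 5, 6, 7, 8, 9, 11}
Step 13: union(9, 7) -> already same set; set of 9 now {0, 1, 2, 5, 6, 7, 8, 9, 11}
Step 14: union(8, 1) -> already same set; set of 8 now {0, 1, 2, 5, 6, 7, 8, 9, 11}
Step 15: union(7, 9) -> already same set; set of 7 now {0, 1, 2, 5, 6, 7, 8, 9, 11}
Step 16: union(2, 4) -> merged; set of 2 now {0, 1, 2, 3, 4, 5, 6, 7, 8, 9, 11}
Step 17: union(0, 2) -> already same set; set of 0 now {0, 1, 2, 3, 4, 5, 6, 7, 8, 9, 11}
Step 18: union(0, 5) -> already same set; set of 0 now {0, 1, 2, 3, 4, 5, 6, 7, 8, 9, 11}
Step 19: union(2, 8) -> already same set; set of 2 now {0, 1, 2, 3, 4, 5, 6, 7, 8, 9, 11}
Step 20: find(0) -> no change; set of 0 is {0, 1, 2, 3, 4, 5, 6, 7, 8, 9, 11}
Component of 2: {0, 1, 2, 3, 4, 5, 6, 7, 8, 9, 11}

Answer: 0, 1, 2, 3, 4, 5, 6, 7, 8, 9, 11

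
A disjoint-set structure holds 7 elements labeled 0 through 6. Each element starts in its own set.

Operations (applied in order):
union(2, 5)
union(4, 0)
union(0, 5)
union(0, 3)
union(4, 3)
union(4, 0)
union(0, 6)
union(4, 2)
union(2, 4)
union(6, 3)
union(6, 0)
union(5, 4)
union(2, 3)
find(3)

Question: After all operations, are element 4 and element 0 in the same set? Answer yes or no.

Step 1: union(2, 5) -> merged; set of 2 now {2, 5}
Step 2: union(4, 0) -> merged; set of 4 now {0, 4}
Step 3: union(0, 5) -> merged; set of 0 now {0, 2, 4, 5}
Step 4: union(0, 3) -> merged; set of 0 now {0, 2, 3, 4, 5}
Step 5: union(4, 3) -> already same set; set of 4 now {0, 2, 3, 4, 5}
Step 6: union(4, 0) -> already same set; set of 4 now {0, 2, 3, 4, 5}
Step 7: union(0, 6) -> merged; set of 0 now {0, 2, 3, 4, 5, 6}
Step 8: union(4, 2) -> already same set; set of 4 now {0, 2, 3, 4, 5, 6}
Step 9: union(2, 4) -> already same set; set of 2 now {0, 2, 3, 4, 5, 6}
Step 10: union(6, 3) -> already same set; set of 6 now {0, 2, 3, 4, 5, 6}
Step 11: union(6, 0) -> already same set; set of 6 now {0, 2, 3, 4, 5, 6}
Step 12: union(5, 4) -> already same set; set of 5 now {0, 2, 3, 4, 5, 6}
Step 13: union(2, 3) -> already same set; set of 2 now {0, 2, 3, 4, 5, 6}
Step 14: find(3) -> no change; set of 3 is {0, 2, 3, 4, 5, 6}
Set of 4: {0, 2, 3, 4, 5, 6}; 0 is a member.

Answer: yes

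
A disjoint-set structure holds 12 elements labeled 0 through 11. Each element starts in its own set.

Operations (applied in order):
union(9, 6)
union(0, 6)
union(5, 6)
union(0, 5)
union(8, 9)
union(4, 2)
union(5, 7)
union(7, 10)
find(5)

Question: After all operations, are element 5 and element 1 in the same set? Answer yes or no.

Step 1: union(9, 6) -> merged; set of 9 now {6, 9}
Step 2: union(0, 6) -> merged; set of 0 now {0, 6, 9}
Step 3: union(5, 6) -> merged; set of 5 now {0, 5, 6, 9}
Step 4: union(0, 5) -> already same set; set of 0 now {0, 5, 6, 9}
Step 5: union(8, 9) -> merged; set of 8 now {0, 5, 6, 8, 9}
Step 6: union(4, 2) -> merged; set of 4 now {2, 4}
Step 7: union(5, 7) -> merged; set of 5 now {0, 5, 6, 7, 8, 9}
Step 8: union(7, 10) -> merged; set of 7 now {0, 5, 6, 7, 8, 9, 10}
Step 9: find(5) -> no change; set of 5 is {0, 5, 6, 7, 8, 9, 10}
Set of 5: {0, 5, 6, 7, 8, 9, 10}; 1 is not a member.

Answer: no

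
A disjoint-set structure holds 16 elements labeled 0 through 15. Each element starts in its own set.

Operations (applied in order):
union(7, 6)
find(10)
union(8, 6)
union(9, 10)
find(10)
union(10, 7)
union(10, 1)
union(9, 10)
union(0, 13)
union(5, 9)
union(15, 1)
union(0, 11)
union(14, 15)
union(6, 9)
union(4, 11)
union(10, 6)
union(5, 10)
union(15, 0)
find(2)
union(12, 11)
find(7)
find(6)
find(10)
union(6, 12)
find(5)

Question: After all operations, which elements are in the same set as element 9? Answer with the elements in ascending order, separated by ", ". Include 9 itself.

Step 1: union(7, 6) -> merged; set of 7 now {6, 7}
Step 2: find(10) -> no change; set of 10 is {10}
Step 3: union(8, 6) -> merged; set of 8 now {6, 7, 8}
Step 4: union(9, 10) -> merged; set of 9 now {9, 10}
Step 5: find(10) -> no change; set of 10 is {9, 10}
Step 6: union(10, 7) -> merged; set of 10 now {6, 7, 8, 9, 10}
Step 7: union(10, 1) -> merged; set of 10 now {1, 6, 7, 8, 9, 10}
Step 8: union(9, 10) -> already same set; set of 9 now {1, 6, 7, 8, 9, 10}
Step 9: union(0, 13) -> merged; set of 0 now {0, 13}
Step 10: union(5, 9) -> merged; set of 5 now {1, 5, 6, 7, 8, 9, 10}
Step 11: union(15, 1) -> merged; set of 15 now {1, 5, 6, 7, 8, 9, 10, 15}
Step 12: union(0, 11) -> merged; set of 0 now {0, 11, 13}
Step 13: union(14, 15) -> merged; set of 14 now {1, 5, 6, 7, 8, 9, 10, 14, 15}
Step 14: union(6, 9) -> already same set; set of 6 now {1, 5, 6, 7, 8, 9, 10, 14, 15}
Step 15: union(4, 11) -> merged; set of 4 now {0, 4, 11, 13}
Step 16: union(10, 6) -> already same set; set of 10 now {1, 5, 6, 7, 8, 9, 10, 14, 15}
Step 17: union(5, 10) -> already same set; set of 5 now {1, 5, 6, 7, 8, 9, 10, 14, 15}
Step 18: union(15, 0) -> merged; set of 15 now {0, 1, 4, 5, 6, 7, 8, 9, 10, 11, 13, 14, 15}
Step 19: find(2) -> no change; set of 2 is {2}
Step 20: union(12, 11) -> merged; set of 12 now {0, 1, 4, 5, 6, 7, 8, 9, 10, 11, 12, 13, 14, 15}
Step 21: find(7) -> no change; set of 7 is {0, 1, 4, 5, 6, 7, 8, 9, 10, 11, 12, 13, 14, 15}
Step 22: find(6) -> no change; set of 6 is {0, 1, 4, 5, 6, 7, 8, 9, 10, 11, 12, 13, 14, 15}
Step 23: find(10) -> no change; set of 10 is {0, 1, 4, 5, 6, 7, 8, 9, 10, 11, 12, 13, 14, 15}
Step 24: union(6, 12) -> already same set; set of 6 now {0, 1, 4, 5, 6, 7, 8, 9, 10, 11, 12, 13, 14, 15}
Step 25: find(5) -> no change; set of 5 is {0, 1, 4, 5, 6, 7, 8, 9, 10, 11, 12, 13, 14, 15}
Component of 9: {0, 1, 4, 5, 6, 7, 8, 9, 10, 11, 12, 13, 14, 15}

Answer: 0, 1, 4, 5, 6, 7, 8, 9, 10, 11, 12, 13, 14, 15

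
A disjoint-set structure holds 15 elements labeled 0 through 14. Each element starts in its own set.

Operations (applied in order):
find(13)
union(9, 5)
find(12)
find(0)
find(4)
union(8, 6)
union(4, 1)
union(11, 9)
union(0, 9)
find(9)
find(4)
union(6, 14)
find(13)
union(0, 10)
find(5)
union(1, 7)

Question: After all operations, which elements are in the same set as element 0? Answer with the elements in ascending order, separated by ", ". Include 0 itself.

Step 1: find(13) -> no change; set of 13 is {13}
Step 2: union(9, 5) -> merged; set of 9 now {5, 9}
Step 3: find(12) -> no change; set of 12 is {12}
Step 4: find(0) -> no change; set of 0 is {0}
Step 5: find(4) -> no change; set of 4 is {4}
Step 6: union(8, 6) -> merged; set of 8 now {6, 8}
Step 7: union(4, 1) -> merged; set of 4 now {1, 4}
Step 8: union(11, 9) -> merged; set of 11 now {5, 9, 11}
Step 9: union(0, 9) -> merged; set of 0 now {0, 5, 9, 11}
Step 10: find(9) -> no change; set of 9 is {0, 5, 9, 11}
Step 11: find(4) -> no change; set of 4 is {1, 4}
Step 12: union(6, 14) -> merged; set of 6 now {6, 8, 14}
Step 13: find(13) -> no change; set of 13 is {13}
Step 14: union(0, 10) -> merged; set of 0 now {0, 5, 9, 10, 11}
Step 15: find(5) -> no change; set of 5 is {0, 5, 9, 10, 11}
Step 16: union(1, 7) -> merged; set of 1 now {1, 4, 7}
Component of 0: {0, 5, 9, 10, 11}

Answer: 0, 5, 9, 10, 11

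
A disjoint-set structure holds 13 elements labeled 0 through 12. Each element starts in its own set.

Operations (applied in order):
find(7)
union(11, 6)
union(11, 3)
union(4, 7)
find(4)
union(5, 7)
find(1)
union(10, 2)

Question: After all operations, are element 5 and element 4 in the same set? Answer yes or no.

Step 1: find(7) -> no change; set of 7 is {7}
Step 2: union(11, 6) -> merged; set of 11 now {6, 11}
Step 3: union(11, 3) -> merged; set of 11 now {3, 6, 11}
Step 4: union(4, 7) -> merged; set of 4 now {4, 7}
Step 5: find(4) -> no change; set of 4 is {4, 7}
Step 6: union(5, 7) -> merged; set of 5 now {4, 5, 7}
Step 7: find(1) -> no change; set of 1 is {1}
Step 8: union(10, 2) -> merged; set of 10 now {2, 10}
Set of 5: {4, 5, 7}; 4 is a member.

Answer: yes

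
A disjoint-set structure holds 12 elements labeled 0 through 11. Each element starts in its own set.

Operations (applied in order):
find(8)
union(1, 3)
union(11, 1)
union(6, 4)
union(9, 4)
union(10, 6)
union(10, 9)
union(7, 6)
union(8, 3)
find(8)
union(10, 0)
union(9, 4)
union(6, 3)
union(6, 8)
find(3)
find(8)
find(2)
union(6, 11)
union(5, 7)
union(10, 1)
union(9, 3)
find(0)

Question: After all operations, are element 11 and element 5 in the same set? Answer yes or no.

Step 1: find(8) -> no change; set of 8 is {8}
Step 2: union(1, 3) -> merged; set of 1 now {1, 3}
Step 3: union(11, 1) -> merged; set of 11 now {1, 3, 11}
Step 4: union(6, 4) -> merged; set of 6 now {4, 6}
Step 5: union(9, 4) -> merged; set of 9 now {4, 6, 9}
Step 6: union(10, 6) -> merged; set of 10 now {4, 6, 9, 10}
Step 7: union(10, 9) -> already same set; set of 10 now {4, 6, 9, 10}
Step 8: union(7, 6) -> merged; set of 7 now {4, 6, 7, 9, 10}
Step 9: union(8, 3) -> merged; set of 8 now {1, 3, 8, 11}
Step 10: find(8) -> no change; set of 8 is {1, 3, 8, 11}
Step 11: union(10, 0) -> merged; set of 10 now {0, 4, 6, 7, 9, 10}
Step 12: union(9, 4) -> already same set; set of 9 now {0, 4, 6, 7, 9, 10}
Step 13: union(6, 3) -> merged; set of 6 now {0, 1, 3, 4, 6, 7, 8, 9, 10, 11}
Step 14: union(6, 8) -> already same set; set of 6 now {0, 1, 3, 4, 6, 7, 8, 9, 10, 11}
Step 15: find(3) -> no change; set of 3 is {0, 1, 3, 4, 6, 7, 8, 9, 10, 11}
Step 16: find(8) -> no change; set of 8 is {0, 1, 3, 4, 6, 7, 8, 9, 10, 11}
Step 17: find(2) -> no change; set of 2 is {2}
Step 18: union(6, 11) -> already same set; set of 6 now {0, 1, 3, 4, 6, 7, 8, 9, 10, 11}
Step 19: union(5, 7) -> merged; set of 5 now {0, 1, 3, 4, 5, 6, 7, 8, 9, 10, 11}
Step 20: union(10, 1) -> already same set; set of 10 now {0, 1, 3, 4, 5, 6, 7, 8, 9, 10, 11}
Step 21: union(9, 3) -> already same set; set of 9 now {0, 1, 3, 4, 5, 6, 7, 8, 9, 10, 11}
Step 22: find(0) -> no change; set of 0 is {0, 1, 3, 4, 5, 6, 7, 8, 9, 10, 11}
Set of 11: {0, 1, 3, 4, 5, 6, 7, 8, 9, 10, 11}; 5 is a member.

Answer: yes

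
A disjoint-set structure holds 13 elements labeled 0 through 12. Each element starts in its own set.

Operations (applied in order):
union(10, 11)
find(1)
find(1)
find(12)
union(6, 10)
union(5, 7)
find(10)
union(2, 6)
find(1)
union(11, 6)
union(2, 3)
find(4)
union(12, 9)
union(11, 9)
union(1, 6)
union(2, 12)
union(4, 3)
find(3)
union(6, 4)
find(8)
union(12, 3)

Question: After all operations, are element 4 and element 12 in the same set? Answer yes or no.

Step 1: union(10, 11) -> merged; set of 10 now {10, 11}
Step 2: find(1) -> no change; set of 1 is {1}
Step 3: find(1) -> no change; set of 1 is {1}
Step 4: find(12) -> no change; set of 12 is {12}
Step 5: union(6, 10) -> merged; set of 6 now {6, 10, 11}
Step 6: union(5, 7) -> merged; set of 5 now {5, 7}
Step 7: find(10) -> no change; set of 10 is {6, 10, 11}
Step 8: union(2, 6) -> merged; set of 2 now {2, 6, 10, 11}
Step 9: find(1) -> no change; set of 1 is {1}
Step 10: union(11, 6) -> already same set; set of 11 now {2, 6, 10, 11}
Step 11: union(2, 3) -> merged; set of 2 now {2, 3, 6, 10, 11}
Step 12: find(4) -> no change; set of 4 is {4}
Step 13: union(12, 9) -> merged; set of 12 now {9, 12}
Step 14: union(11, 9) -> merged; set of 11 now {2, 3, 6, 9, 10, 11, 12}
Step 15: union(1, 6) -> merged; set of 1 now {1, 2, 3, 6, 9, 10, 11, 12}
Step 16: union(2, 12) -> already same set; set of 2 now {1, 2, 3, 6, 9, 10, 11, 12}
Step 17: union(4, 3) -> merged; set of 4 now {1, 2, 3, 4, 6, 9, 10, 11, 12}
Step 18: find(3) -> no change; set of 3 is {1, 2, 3, 4, 6, 9, 10, 11, 12}
Step 19: union(6, 4) -> already same set; set of 6 now {1, 2, 3, 4, 6, 9, 10, 11, 12}
Step 20: find(8) -> no change; set of 8 is {8}
Step 21: union(12, 3) -> already same set; set of 12 now {1, 2, 3, 4, 6, 9, 10, 11, 12}
Set of 4: {1, 2, 3, 4, 6, 9, 10, 11, 12}; 12 is a member.

Answer: yes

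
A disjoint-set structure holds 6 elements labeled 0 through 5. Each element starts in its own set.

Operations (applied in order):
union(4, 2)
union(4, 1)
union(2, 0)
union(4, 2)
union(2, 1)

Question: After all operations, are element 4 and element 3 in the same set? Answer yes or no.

Answer: no

Derivation:
Step 1: union(4, 2) -> merged; set of 4 now {2, 4}
Step 2: union(4, 1) -> merged; set of 4 now {1, 2, 4}
Step 3: union(2, 0) -> merged; set of 2 now {0, 1, 2, 4}
Step 4: union(4, 2) -> already same set; set of 4 now {0, 1, 2, 4}
Step 5: union(2, 1) -> already same set; set of 2 now {0, 1, 2, 4}
Set of 4: {0, 1, 2, 4}; 3 is not a member.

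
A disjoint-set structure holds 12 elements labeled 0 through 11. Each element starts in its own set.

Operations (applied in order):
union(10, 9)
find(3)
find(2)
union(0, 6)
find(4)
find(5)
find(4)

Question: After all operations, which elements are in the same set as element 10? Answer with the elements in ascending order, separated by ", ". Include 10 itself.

Answer: 9, 10

Derivation:
Step 1: union(10, 9) -> merged; set of 10 now {9, 10}
Step 2: find(3) -> no change; set of 3 is {3}
Step 3: find(2) -> no change; set of 2 is {2}
Step 4: union(0, 6) -> merged; set of 0 now {0, 6}
Step 5: find(4) -> no change; set of 4 is {4}
Step 6: find(5) -> no change; set of 5 is {5}
Step 7: find(4) -> no change; set of 4 is {4}
Component of 10: {9, 10}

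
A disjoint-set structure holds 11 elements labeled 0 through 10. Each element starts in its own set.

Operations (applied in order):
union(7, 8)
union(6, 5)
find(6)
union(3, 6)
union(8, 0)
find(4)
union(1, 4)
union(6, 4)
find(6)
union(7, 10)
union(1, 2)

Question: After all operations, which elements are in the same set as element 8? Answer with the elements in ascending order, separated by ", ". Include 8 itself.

Step 1: union(7, 8) -> merged; set of 7 now {7, 8}
Step 2: union(6, 5) -> merged; set of 6 now {5, 6}
Step 3: find(6) -> no change; set of 6 is {5, 6}
Step 4: union(3, 6) -> merged; set of 3 now {3, 5, 6}
Step 5: union(8, 0) -> merged; set of 8 now {0, 7, 8}
Step 6: find(4) -> no change; set of 4 is {4}
Step 7: union(1, 4) -> merged; set of 1 now {1, 4}
Step 8: union(6, 4) -> merged; set of 6 now {1, 3, 4, 5, 6}
Step 9: find(6) -> no change; set of 6 is {1, 3, 4, 5, 6}
Step 10: union(7, 10) -> merged; set of 7 now {0, 7, 8, 10}
Step 11: union(1, 2) -> merged; set of 1 now {1, 2, 3, 4, 5, 6}
Component of 8: {0, 7, 8, 10}

Answer: 0, 7, 8, 10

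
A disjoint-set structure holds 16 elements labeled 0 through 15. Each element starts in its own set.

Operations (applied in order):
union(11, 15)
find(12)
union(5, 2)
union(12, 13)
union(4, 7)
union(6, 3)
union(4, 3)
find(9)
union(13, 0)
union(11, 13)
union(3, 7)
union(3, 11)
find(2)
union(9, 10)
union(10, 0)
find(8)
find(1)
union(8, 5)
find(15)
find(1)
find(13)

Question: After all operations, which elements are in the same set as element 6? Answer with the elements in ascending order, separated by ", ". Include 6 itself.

Step 1: union(11, 15) -> merged; set of 11 now {11, 15}
Step 2: find(12) -> no change; set of 12 is {12}
Step 3: union(5, 2) -> merged; set of 5 now {2, 5}
Step 4: union(12, 13) -> merged; set of 12 now {12, 13}
Step 5: union(4, 7) -> merged; set of 4 now {4, 7}
Step 6: union(6, 3) -> merged; set of 6 now {3, 6}
Step 7: union(4, 3) -> merged; set of 4 now {3, 4, 6, 7}
Step 8: find(9) -> no change; set of 9 is {9}
Step 9: union(13, 0) -> merged; set of 13 now {0, 12, 13}
Step 10: union(11, 13) -> merged; set of 11 now {0, 11, 12, 13, 15}
Step 11: union(3, 7) -> already same set; set of 3 now {3, 4, 6, 7}
Step 12: union(3, 11) -> merged; set of 3 now {0, 3, 4, 6, 7, 11, 12, 13, 15}
Step 13: find(2) -> no change; set of 2 is {2, 5}
Step 14: union(9, 10) -> merged; set of 9 now {9, 10}
Step 15: union(10, 0) -> merged; set of 10 now {0, 3, 4, 6, 7, 9, 10, 11, 12, 13, 15}
Step 16: find(8) -> no change; set of 8 is {8}
Step 17: find(1) -> no change; set of 1 is {1}
Step 18: union(8, 5) -> merged; set of 8 now {2, 5, 8}
Step 19: find(15) -> no change; set of 15 is {0, 3, 4, 6, 7, 9, 10, 11, 12, 13, 15}
Step 20: find(1) -> no change; set of 1 is {1}
Step 21: find(13) -> no change; set of 13 is {0, 3, 4, 6, 7, 9, 10, 11, 12, 13, 15}
Component of 6: {0, 3, 4, 6, 7, 9, 10, 11, 12, 13, 15}

Answer: 0, 3, 4, 6, 7, 9, 10, 11, 12, 13, 15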